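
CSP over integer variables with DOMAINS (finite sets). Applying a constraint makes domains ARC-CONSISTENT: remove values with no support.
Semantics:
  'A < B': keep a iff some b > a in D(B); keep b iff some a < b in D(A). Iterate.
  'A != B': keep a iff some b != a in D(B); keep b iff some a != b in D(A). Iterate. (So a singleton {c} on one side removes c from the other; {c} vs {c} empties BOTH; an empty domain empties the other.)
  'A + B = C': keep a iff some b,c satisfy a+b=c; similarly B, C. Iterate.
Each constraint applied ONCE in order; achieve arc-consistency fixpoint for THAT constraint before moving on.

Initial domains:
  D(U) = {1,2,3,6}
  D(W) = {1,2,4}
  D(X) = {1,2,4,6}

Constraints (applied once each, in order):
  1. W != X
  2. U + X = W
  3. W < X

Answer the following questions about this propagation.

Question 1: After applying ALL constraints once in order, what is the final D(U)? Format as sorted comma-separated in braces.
Constraint 1 (W != X) on D(W)={1,2,4} D(X)={1,2,4,6}: no change
Constraint 2 (U + X = W) on D(U)={1,2,3,6} D(X)={1,2,4,6} D(W)={1,2,4}: U {1,2,3,6}->{1,2,3}; X {1,2,4,6}->{1,2}; W {1,2,4}->{2,4}
Constraint 3 (W < X) on D(W)={2,4} D(X)={1,2}: W {2,4}->{}; X {1,2}->{}
So after all 3 constraints: D(U) = {1,2,3}

Answer: {1,2,3}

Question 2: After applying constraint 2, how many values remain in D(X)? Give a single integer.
Answer: 2

Derivation:
Constraint 1 (W != X) on D(W)={1,2,4} D(X)={1,2,4,6}: no change
Constraint 2 (U + X = W) on D(U)={1,2,3,6} D(X)={1,2,4,6} D(W)={1,2,4}: U {1,2,3,6}->{1,2,3}; X {1,2,4,6}->{1,2}; W {1,2,4}->{2,4}
So after constraint 2: D(X)={1,2}, size = 2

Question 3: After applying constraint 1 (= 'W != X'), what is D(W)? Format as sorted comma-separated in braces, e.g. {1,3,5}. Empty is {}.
Constraint 1 (W != X) on D(W)={1,2,4} D(X)={1,2,4,6}: no change
So after constraint 1: D(W) = {1,2,4}

Answer: {1,2,4}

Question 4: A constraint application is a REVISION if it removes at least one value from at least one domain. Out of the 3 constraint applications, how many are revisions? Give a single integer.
Constraint 1 (W != X) on D(W)={1,2,4} D(X)={1,2,4,6}: no change => not a revision
Constraint 2 (U + X = W) on D(U)={1,2,3,6} D(X)={1,2,4,6} D(W)={1,2,4}: U {1,2,3,6}->{1,2,3}; X {1,2,4,6}->{1,2}; W {1,2,4}->{2,4} => REVISION
Constraint 3 (W < X) on D(W)={2,4} D(X)={1,2}: W {2,4}->{}; X {1,2}->{} => REVISION
Total revisions = 2

Answer: 2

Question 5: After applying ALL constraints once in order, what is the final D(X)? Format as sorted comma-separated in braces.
Constraint 1 (W != X) on D(W)={1,2,4} D(X)={1,2,4,6}: no change
Constraint 2 (U + X = W) on D(U)={1,2,3,6} D(X)={1,2,4,6} D(W)={1,2,4}: U {1,2,3,6}->{1,2,3}; X {1,2,4,6}->{1,2}; W {1,2,4}->{2,4}
Constraint 3 (W < X) on D(W)={2,4} D(X)={1,2}: W {2,4}->{}; X {1,2}->{}
So after all 3 constraints: D(X) = {}

Answer: {}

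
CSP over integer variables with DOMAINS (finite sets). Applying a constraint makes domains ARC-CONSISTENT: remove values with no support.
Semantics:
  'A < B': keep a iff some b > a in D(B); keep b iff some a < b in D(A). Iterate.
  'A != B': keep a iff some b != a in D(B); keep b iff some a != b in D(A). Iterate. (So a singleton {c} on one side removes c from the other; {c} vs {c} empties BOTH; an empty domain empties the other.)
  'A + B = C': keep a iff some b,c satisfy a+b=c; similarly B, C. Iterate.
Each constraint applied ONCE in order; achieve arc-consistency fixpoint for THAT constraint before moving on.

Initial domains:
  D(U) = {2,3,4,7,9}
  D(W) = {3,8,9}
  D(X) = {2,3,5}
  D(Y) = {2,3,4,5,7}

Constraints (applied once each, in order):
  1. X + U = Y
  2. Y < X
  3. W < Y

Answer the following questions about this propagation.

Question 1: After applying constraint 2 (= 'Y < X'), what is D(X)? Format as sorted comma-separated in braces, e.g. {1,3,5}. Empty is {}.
Answer: {5}

Derivation:
Constraint 1 (X + U = Y) on D(X)={2,3,5} D(U)={2,3,4,7,9} D(Y)={2,3,4,5,7}: U {2,3,4,7,9}->{2,3,4}; Y {2,3,4,5,7}->{4,5,7}
Constraint 2 (Y < X) on D(Y)={4,5,7} D(X)={2,3,5}: Y {4,5,7}->{4}; X {2,3,5}->{5}
So after constraint 2: D(X) = {5}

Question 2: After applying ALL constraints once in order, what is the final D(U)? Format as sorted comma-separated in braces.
Answer: {2,3,4}

Derivation:
Constraint 1 (X + U = Y) on D(X)={2,3,5} D(U)={2,3,4,7,9} D(Y)={2,3,4,5,7}: U {2,3,4,7,9}->{2,3,4}; Y {2,3,4,5,7}->{4,5,7}
Constraint 2 (Y < X) on D(Y)={4,5,7} D(X)={2,3,5}: Y {4,5,7}->{4}; X {2,3,5}->{5}
Constraint 3 (W < Y) on D(W)={3,8,9} D(Y)={4}: W {3,8,9}->{3}
So after all 3 constraints: D(U) = {2,3,4}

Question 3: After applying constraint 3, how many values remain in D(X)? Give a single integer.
Answer: 1

Derivation:
Constraint 1 (X + U = Y) on D(X)={2,3,5} D(U)={2,3,4,7,9} D(Y)={2,3,4,5,7}: U {2,3,4,7,9}->{2,3,4}; Y {2,3,4,5,7}->{4,5,7}
Constraint 2 (Y < X) on D(Y)={4,5,7} D(X)={2,3,5}: Y {4,5,7}->{4}; X {2,3,5}->{5}
Constraint 3 (W < Y) on D(W)={3,8,9} D(Y)={4}: W {3,8,9}->{3}
So after constraint 3: D(X)={5}, size = 1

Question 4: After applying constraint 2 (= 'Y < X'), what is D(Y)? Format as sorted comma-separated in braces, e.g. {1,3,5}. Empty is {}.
Constraint 1 (X + U = Y) on D(X)={2,3,5} D(U)={2,3,4,7,9} D(Y)={2,3,4,5,7}: U {2,3,4,7,9}->{2,3,4}; Y {2,3,4,5,7}->{4,5,7}
Constraint 2 (Y < X) on D(Y)={4,5,7} D(X)={2,3,5}: Y {4,5,7}->{4}; X {2,3,5}->{5}
So after constraint 2: D(Y) = {4}

Answer: {4}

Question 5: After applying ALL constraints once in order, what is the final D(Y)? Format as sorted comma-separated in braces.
Constraint 1 (X + U = Y) on D(X)={2,3,5} D(U)={2,3,4,7,9} D(Y)={2,3,4,5,7}: U {2,3,4,7,9}->{2,3,4}; Y {2,3,4,5,7}->{4,5,7}
Constraint 2 (Y < X) on D(Y)={4,5,7} D(X)={2,3,5}: Y {4,5,7}->{4}; X {2,3,5}->{5}
Constraint 3 (W < Y) on D(W)={3,8,9} D(Y)={4}: W {3,8,9}->{3}
So after all 3 constraints: D(Y) = {4}

Answer: {4}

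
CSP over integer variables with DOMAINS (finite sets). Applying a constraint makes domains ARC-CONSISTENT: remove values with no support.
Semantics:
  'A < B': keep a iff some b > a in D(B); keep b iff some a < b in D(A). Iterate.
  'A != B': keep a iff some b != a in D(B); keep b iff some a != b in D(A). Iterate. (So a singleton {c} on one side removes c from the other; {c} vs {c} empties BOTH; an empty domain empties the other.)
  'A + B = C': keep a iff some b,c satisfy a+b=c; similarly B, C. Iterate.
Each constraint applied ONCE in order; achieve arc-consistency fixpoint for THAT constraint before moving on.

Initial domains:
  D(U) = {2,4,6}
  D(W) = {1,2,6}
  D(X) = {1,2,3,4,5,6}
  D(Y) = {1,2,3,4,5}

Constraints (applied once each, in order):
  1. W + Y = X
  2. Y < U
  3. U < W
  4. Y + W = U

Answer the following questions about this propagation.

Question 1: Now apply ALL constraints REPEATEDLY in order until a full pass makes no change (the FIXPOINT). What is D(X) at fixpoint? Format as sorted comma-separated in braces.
pass 0 (initial): D(X)={1,2,3,4,5,6}
pass 1: U {2,4,6}->{}; W {1,2,6}->{}; X {1,2,3,4,5,6}->{2,3,4,5,6}; Y {1,2,3,4,5}->{}
pass 2: X {2,3,4,5,6}->{}
pass 3: no change
Fixpoint after 3 passes: D(X) = {}

Answer: {}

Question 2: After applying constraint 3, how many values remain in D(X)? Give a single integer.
Constraint 1 (W + Y = X) on D(W)={1,2,6} D(Y)={1,2,3,4,5} D(X)={1,2,3,4,5,6}: W {1,2,6}->{1,2}; X {1,2,3,4,5,6}->{2,3,4,5,6}
Constraint 2 (Y < U) on D(Y)={1,2,3,4,5} D(U)={2,4,6}: no change
Constraint 3 (U < W) on D(U)={2,4,6} D(W)={1,2}: U {2,4,6}->{}; W {1,2}->{}
So after constraint 3: D(X)={2,3,4,5,6}, size = 5

Answer: 5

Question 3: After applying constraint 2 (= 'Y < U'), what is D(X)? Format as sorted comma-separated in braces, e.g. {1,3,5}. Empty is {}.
Answer: {2,3,4,5,6}

Derivation:
Constraint 1 (W + Y = X) on D(W)={1,2,6} D(Y)={1,2,3,4,5} D(X)={1,2,3,4,5,6}: W {1,2,6}->{1,2}; X {1,2,3,4,5,6}->{2,3,4,5,6}
Constraint 2 (Y < U) on D(Y)={1,2,3,4,5} D(U)={2,4,6}: no change
So after constraint 2: D(X) = {2,3,4,5,6}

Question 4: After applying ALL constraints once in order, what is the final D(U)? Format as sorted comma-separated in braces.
Answer: {}

Derivation:
Constraint 1 (W + Y = X) on D(W)={1,2,6} D(Y)={1,2,3,4,5} D(X)={1,2,3,4,5,6}: W {1,2,6}->{1,2}; X {1,2,3,4,5,6}->{2,3,4,5,6}
Constraint 2 (Y < U) on D(Y)={1,2,3,4,5} D(U)={2,4,6}: no change
Constraint 3 (U < W) on D(U)={2,4,6} D(W)={1,2}: U {2,4,6}->{}; W {1,2}->{}
Constraint 4 (Y + W = U) on D(Y)={1,2,3,4,5} D(W)={} D(U)={}: Y {1,2,3,4,5}->{}
So after all 4 constraints: D(U) = {}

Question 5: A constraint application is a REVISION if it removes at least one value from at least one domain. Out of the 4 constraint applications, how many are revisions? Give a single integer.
Answer: 3

Derivation:
Constraint 1 (W + Y = X) on D(W)={1,2,6} D(Y)={1,2,3,4,5} D(X)={1,2,3,4,5,6}: W {1,2,6}->{1,2}; X {1,2,3,4,5,6}->{2,3,4,5,6} => REVISION
Constraint 2 (Y < U) on D(Y)={1,2,3,4,5} D(U)={2,4,6}: no change => not a revision
Constraint 3 (U < W) on D(U)={2,4,6} D(W)={1,2}: U {2,4,6}->{}; W {1,2}->{} => REVISION
Constraint 4 (Y + W = U) on D(Y)={1,2,3,4,5} D(W)={} D(U)={}: Y {1,2,3,4,5}->{} => REVISION
Total revisions = 3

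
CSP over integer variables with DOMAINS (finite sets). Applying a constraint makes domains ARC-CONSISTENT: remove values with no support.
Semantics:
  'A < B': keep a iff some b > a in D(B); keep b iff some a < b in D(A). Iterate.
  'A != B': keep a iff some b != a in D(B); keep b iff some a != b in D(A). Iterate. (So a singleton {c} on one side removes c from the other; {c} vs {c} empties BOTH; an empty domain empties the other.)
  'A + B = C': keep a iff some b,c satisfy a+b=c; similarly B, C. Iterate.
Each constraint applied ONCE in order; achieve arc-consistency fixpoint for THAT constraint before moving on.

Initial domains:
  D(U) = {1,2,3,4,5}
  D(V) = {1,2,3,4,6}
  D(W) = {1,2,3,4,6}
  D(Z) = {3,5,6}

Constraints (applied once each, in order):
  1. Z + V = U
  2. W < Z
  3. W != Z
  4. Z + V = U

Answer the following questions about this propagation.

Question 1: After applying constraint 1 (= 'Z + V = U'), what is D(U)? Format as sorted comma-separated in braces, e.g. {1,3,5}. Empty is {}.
Constraint 1 (Z + V = U) on D(Z)={3,5,6} D(V)={1,2,3,4,6} D(U)={1,2,3,4,5}: Z {3,5,6}->{3}; V {1,2,3,4,6}->{1,2}; U {1,2,3,4,5}->{4,5}
So after constraint 1: D(U) = {4,5}

Answer: {4,5}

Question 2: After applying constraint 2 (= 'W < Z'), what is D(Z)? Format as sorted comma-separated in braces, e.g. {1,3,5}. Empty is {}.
Constraint 1 (Z + V = U) on D(Z)={3,5,6} D(V)={1,2,3,4,6} D(U)={1,2,3,4,5}: Z {3,5,6}->{3}; V {1,2,3,4,6}->{1,2}; U {1,2,3,4,5}->{4,5}
Constraint 2 (W < Z) on D(W)={1,2,3,4,6} D(Z)={3}: W {1,2,3,4,6}->{1,2}
So after constraint 2: D(Z) = {3}

Answer: {3}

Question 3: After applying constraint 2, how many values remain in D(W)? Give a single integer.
Answer: 2

Derivation:
Constraint 1 (Z + V = U) on D(Z)={3,5,6} D(V)={1,2,3,4,6} D(U)={1,2,3,4,5}: Z {3,5,6}->{3}; V {1,2,3,4,6}->{1,2}; U {1,2,3,4,5}->{4,5}
Constraint 2 (W < Z) on D(W)={1,2,3,4,6} D(Z)={3}: W {1,2,3,4,6}->{1,2}
So after constraint 2: D(W)={1,2}, size = 2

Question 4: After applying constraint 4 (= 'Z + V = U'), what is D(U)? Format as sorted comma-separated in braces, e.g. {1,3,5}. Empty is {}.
Constraint 1 (Z + V = U) on D(Z)={3,5,6} D(V)={1,2,3,4,6} D(U)={1,2,3,4,5}: Z {3,5,6}->{3}; V {1,2,3,4,6}->{1,2}; U {1,2,3,4,5}->{4,5}
Constraint 2 (W < Z) on D(W)={1,2,3,4,6} D(Z)={3}: W {1,2,3,4,6}->{1,2}
Constraint 3 (W != Z) on D(W)={1,2} D(Z)={3}: no change
Constraint 4 (Z + V = U) on D(Z)={3} D(V)={1,2} D(U)={4,5}: no change
So after constraint 4: D(U) = {4,5}

Answer: {4,5}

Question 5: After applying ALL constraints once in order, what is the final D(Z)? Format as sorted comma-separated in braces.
Answer: {3}

Derivation:
Constraint 1 (Z + V = U) on D(Z)={3,5,6} D(V)={1,2,3,4,6} D(U)={1,2,3,4,5}: Z {3,5,6}->{3}; V {1,2,3,4,6}->{1,2}; U {1,2,3,4,5}->{4,5}
Constraint 2 (W < Z) on D(W)={1,2,3,4,6} D(Z)={3}: W {1,2,3,4,6}->{1,2}
Constraint 3 (W != Z) on D(W)={1,2} D(Z)={3}: no change
Constraint 4 (Z + V = U) on D(Z)={3} D(V)={1,2} D(U)={4,5}: no change
So after all 4 constraints: D(Z) = {3}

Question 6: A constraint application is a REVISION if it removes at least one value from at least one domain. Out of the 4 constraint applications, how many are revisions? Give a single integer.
Answer: 2

Derivation:
Constraint 1 (Z + V = U) on D(Z)={3,5,6} D(V)={1,2,3,4,6} D(U)={1,2,3,4,5}: Z {3,5,6}->{3}; V {1,2,3,4,6}->{1,2}; U {1,2,3,4,5}->{4,5} => REVISION
Constraint 2 (W < Z) on D(W)={1,2,3,4,6} D(Z)={3}: W {1,2,3,4,6}->{1,2} => REVISION
Constraint 3 (W != Z) on D(W)={1,2} D(Z)={3}: no change => not a revision
Constraint 4 (Z + V = U) on D(Z)={3} D(V)={1,2} D(U)={4,5}: no change => not a revision
Total revisions = 2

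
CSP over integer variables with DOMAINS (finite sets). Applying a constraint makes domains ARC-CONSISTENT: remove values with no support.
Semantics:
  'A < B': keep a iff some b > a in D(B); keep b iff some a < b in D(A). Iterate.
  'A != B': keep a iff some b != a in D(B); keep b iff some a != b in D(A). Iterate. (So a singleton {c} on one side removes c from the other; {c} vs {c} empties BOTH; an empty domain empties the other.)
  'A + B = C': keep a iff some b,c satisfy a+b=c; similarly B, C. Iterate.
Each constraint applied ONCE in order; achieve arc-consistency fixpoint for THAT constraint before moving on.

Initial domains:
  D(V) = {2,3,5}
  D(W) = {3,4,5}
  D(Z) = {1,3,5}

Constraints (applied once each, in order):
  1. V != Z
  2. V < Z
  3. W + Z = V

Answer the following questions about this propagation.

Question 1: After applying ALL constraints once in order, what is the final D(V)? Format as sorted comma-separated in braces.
Constraint 1 (V != Z) on D(V)={2,3,5} D(Z)={1,3,5}: no change
Constraint 2 (V < Z) on D(V)={2,3,5} D(Z)={1,3,5}: V {2,3,5}->{2,3}; Z {1,3,5}->{3,5}
Constraint 3 (W + Z = V) on D(W)={3,4,5} D(Z)={3,5} D(V)={2,3}: W {3,4,5}->{}; Z {3,5}->{}; V {2,3}->{}
So after all 3 constraints: D(V) = {}

Answer: {}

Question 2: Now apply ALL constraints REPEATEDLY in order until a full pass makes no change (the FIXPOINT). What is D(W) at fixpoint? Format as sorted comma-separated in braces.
pass 0 (initial): D(W)={3,4,5}
pass 1: V {2,3,5}->{}; W {3,4,5}->{}; Z {1,3,5}->{}
pass 2: no change
Fixpoint after 2 passes: D(W) = {}

Answer: {}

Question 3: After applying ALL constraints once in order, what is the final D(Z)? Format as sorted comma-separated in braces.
Constraint 1 (V != Z) on D(V)={2,3,5} D(Z)={1,3,5}: no change
Constraint 2 (V < Z) on D(V)={2,3,5} D(Z)={1,3,5}: V {2,3,5}->{2,3}; Z {1,3,5}->{3,5}
Constraint 3 (W + Z = V) on D(W)={3,4,5} D(Z)={3,5} D(V)={2,3}: W {3,4,5}->{}; Z {3,5}->{}; V {2,3}->{}
So after all 3 constraints: D(Z) = {}

Answer: {}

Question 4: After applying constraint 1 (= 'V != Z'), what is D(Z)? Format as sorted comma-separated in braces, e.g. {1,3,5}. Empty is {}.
Constraint 1 (V != Z) on D(V)={2,3,5} D(Z)={1,3,5}: no change
So after constraint 1: D(Z) = {1,3,5}

Answer: {1,3,5}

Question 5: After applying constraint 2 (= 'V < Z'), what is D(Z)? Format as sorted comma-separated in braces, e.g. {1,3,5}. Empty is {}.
Answer: {3,5}

Derivation:
Constraint 1 (V != Z) on D(V)={2,3,5} D(Z)={1,3,5}: no change
Constraint 2 (V < Z) on D(V)={2,3,5} D(Z)={1,3,5}: V {2,3,5}->{2,3}; Z {1,3,5}->{3,5}
So after constraint 2: D(Z) = {3,5}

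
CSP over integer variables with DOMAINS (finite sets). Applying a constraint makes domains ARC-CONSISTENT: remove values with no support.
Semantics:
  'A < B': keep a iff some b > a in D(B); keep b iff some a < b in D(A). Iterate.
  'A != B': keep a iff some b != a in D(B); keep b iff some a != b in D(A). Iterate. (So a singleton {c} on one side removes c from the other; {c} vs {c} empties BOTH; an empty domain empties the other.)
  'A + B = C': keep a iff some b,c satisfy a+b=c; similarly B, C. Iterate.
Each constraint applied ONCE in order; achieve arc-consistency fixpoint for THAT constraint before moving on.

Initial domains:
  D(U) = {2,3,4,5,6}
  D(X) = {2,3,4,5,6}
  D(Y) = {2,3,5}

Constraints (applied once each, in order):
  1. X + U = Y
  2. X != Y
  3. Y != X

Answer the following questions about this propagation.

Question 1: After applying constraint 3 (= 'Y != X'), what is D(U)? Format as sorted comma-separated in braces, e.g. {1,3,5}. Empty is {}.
Constraint 1 (X + U = Y) on D(X)={2,3,4,5,6} D(U)={2,3,4,5,6} D(Y)={2,3,5}: X {2,3,4,5,6}->{2,3}; U {2,3,4,5,6}->{2,3}; Y {2,3,5}->{5}
Constraint 2 (X != Y) on D(X)={2,3} D(Y)={5}: no change
Constraint 3 (Y != X) on D(Y)={5} D(X)={2,3}: no change
So after constraint 3: D(U) = {2,3}

Answer: {2,3}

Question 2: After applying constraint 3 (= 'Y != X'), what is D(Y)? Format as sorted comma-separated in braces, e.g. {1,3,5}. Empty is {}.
Answer: {5}

Derivation:
Constraint 1 (X + U = Y) on D(X)={2,3,4,5,6} D(U)={2,3,4,5,6} D(Y)={2,3,5}: X {2,3,4,5,6}->{2,3}; U {2,3,4,5,6}->{2,3}; Y {2,3,5}->{5}
Constraint 2 (X != Y) on D(X)={2,3} D(Y)={5}: no change
Constraint 3 (Y != X) on D(Y)={5} D(X)={2,3}: no change
So after constraint 3: D(Y) = {5}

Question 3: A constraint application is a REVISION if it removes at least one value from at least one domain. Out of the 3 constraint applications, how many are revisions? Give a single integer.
Answer: 1

Derivation:
Constraint 1 (X + U = Y) on D(X)={2,3,4,5,6} D(U)={2,3,4,5,6} D(Y)={2,3,5}: X {2,3,4,5,6}->{2,3}; U {2,3,4,5,6}->{2,3}; Y {2,3,5}->{5} => REVISION
Constraint 2 (X != Y) on D(X)={2,3} D(Y)={5}: no change => not a revision
Constraint 3 (Y != X) on D(Y)={5} D(X)={2,3}: no change => not a revision
Total revisions = 1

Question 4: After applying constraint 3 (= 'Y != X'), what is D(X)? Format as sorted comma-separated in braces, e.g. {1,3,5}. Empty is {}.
Answer: {2,3}

Derivation:
Constraint 1 (X + U = Y) on D(X)={2,3,4,5,6} D(U)={2,3,4,5,6} D(Y)={2,3,5}: X {2,3,4,5,6}->{2,3}; U {2,3,4,5,6}->{2,3}; Y {2,3,5}->{5}
Constraint 2 (X != Y) on D(X)={2,3} D(Y)={5}: no change
Constraint 3 (Y != X) on D(Y)={5} D(X)={2,3}: no change
So after constraint 3: D(X) = {2,3}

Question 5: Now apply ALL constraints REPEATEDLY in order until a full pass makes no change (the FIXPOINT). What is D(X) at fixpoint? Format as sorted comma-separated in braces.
pass 0 (initial): D(X)={2,3,4,5,6}
pass 1: U {2,3,4,5,6}->{2,3}; X {2,3,4,5,6}->{2,3}; Y {2,3,5}->{5}
pass 2: no change
Fixpoint after 2 passes: D(X) = {2,3}

Answer: {2,3}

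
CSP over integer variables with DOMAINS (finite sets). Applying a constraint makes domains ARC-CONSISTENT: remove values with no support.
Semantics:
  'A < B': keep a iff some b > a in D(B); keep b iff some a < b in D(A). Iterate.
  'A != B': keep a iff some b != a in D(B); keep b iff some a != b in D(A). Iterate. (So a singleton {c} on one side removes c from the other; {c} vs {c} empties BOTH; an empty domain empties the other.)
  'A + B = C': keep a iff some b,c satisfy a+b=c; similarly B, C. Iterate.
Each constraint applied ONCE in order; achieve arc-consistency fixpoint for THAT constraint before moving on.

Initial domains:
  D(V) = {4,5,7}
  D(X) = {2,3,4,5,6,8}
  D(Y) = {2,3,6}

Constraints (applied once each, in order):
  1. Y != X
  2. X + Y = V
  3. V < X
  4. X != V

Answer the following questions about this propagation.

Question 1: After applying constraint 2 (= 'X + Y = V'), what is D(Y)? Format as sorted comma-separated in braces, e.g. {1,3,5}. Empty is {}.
Constraint 1 (Y != X) on D(Y)={2,3,6} D(X)={2,3,4,5,6,8}: no change
Constraint 2 (X + Y = V) on D(X)={2,3,4,5,6,8} D(Y)={2,3,6} D(V)={4,5,7}: X {2,3,4,5,6,8}->{2,3,4,5}; Y {2,3,6}->{2,3}
So after constraint 2: D(Y) = {2,3}

Answer: {2,3}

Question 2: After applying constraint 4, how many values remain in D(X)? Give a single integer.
Constraint 1 (Y != X) on D(Y)={2,3,6} D(X)={2,3,4,5,6,8}: no change
Constraint 2 (X + Y = V) on D(X)={2,3,4,5,6,8} D(Y)={2,3,6} D(V)={4,5,7}: X {2,3,4,5,6,8}->{2,3,4,5}; Y {2,3,6}->{2,3}
Constraint 3 (V < X) on D(V)={4,5,7} D(X)={2,3,4,5}: V {4,5,7}->{4}; X {2,3,4,5}->{5}
Constraint 4 (X != V) on D(X)={5} D(V)={4}: no change
So after constraint 4: D(X)={5}, size = 1

Answer: 1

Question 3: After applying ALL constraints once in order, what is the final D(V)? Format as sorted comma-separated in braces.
Answer: {4}

Derivation:
Constraint 1 (Y != X) on D(Y)={2,3,6} D(X)={2,3,4,5,6,8}: no change
Constraint 2 (X + Y = V) on D(X)={2,3,4,5,6,8} D(Y)={2,3,6} D(V)={4,5,7}: X {2,3,4,5,6,8}->{2,3,4,5}; Y {2,3,6}->{2,3}
Constraint 3 (V < X) on D(V)={4,5,7} D(X)={2,3,4,5}: V {4,5,7}->{4}; X {2,3,4,5}->{5}
Constraint 4 (X != V) on D(X)={5} D(V)={4}: no change
So after all 4 constraints: D(V) = {4}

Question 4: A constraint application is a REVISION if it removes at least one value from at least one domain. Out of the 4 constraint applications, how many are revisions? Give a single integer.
Constraint 1 (Y != X) on D(Y)={2,3,6} D(X)={2,3,4,5,6,8}: no change => not a revision
Constraint 2 (X + Y = V) on D(X)={2,3,4,5,6,8} D(Y)={2,3,6} D(V)={4,5,7}: X {2,3,4,5,6,8}->{2,3,4,5}; Y {2,3,6}->{2,3} => REVISION
Constraint 3 (V < X) on D(V)={4,5,7} D(X)={2,3,4,5}: V {4,5,7}->{4}; X {2,3,4,5}->{5} => REVISION
Constraint 4 (X != V) on D(X)={5} D(V)={4}: no change => not a revision
Total revisions = 2

Answer: 2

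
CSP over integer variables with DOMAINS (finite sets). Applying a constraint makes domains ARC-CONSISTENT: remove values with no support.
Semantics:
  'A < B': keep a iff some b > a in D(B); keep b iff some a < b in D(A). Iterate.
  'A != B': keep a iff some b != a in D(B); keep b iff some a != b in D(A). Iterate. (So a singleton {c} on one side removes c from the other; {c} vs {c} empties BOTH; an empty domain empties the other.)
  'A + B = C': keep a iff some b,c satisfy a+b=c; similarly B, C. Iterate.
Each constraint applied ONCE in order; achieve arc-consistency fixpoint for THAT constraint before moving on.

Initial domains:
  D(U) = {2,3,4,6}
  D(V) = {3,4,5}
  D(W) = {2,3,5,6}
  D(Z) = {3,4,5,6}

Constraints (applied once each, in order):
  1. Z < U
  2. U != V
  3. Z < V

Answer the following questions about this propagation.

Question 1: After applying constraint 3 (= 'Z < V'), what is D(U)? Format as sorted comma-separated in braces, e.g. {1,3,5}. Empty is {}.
Answer: {4,6}

Derivation:
Constraint 1 (Z < U) on D(Z)={3,4,5,6} D(U)={2,3,4,6}: Z {3,4,5,6}->{3,4,5}; U {2,3,4,6}->{4,6}
Constraint 2 (U != V) on D(U)={4,6} D(V)={3,4,5}: no change
Constraint 3 (Z < V) on D(Z)={3,4,5} D(V)={3,4,5}: Z {3,4,5}->{3,4}; V {3,4,5}->{4,5}
So after constraint 3: D(U) = {4,6}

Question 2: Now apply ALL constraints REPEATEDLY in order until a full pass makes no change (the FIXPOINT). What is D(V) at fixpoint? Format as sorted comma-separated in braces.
Answer: {4,5}

Derivation:
pass 0 (initial): D(V)={3,4,5}
pass 1: U {2,3,4,6}->{4,6}; V {3,4,5}->{4,5}; Z {3,4,5,6}->{3,4}
pass 2: no change
Fixpoint after 2 passes: D(V) = {4,5}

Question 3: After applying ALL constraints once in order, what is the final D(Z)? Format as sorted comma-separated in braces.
Answer: {3,4}

Derivation:
Constraint 1 (Z < U) on D(Z)={3,4,5,6} D(U)={2,3,4,6}: Z {3,4,5,6}->{3,4,5}; U {2,3,4,6}->{4,6}
Constraint 2 (U != V) on D(U)={4,6} D(V)={3,4,5}: no change
Constraint 3 (Z < V) on D(Z)={3,4,5} D(V)={3,4,5}: Z {3,4,5}->{3,4}; V {3,4,5}->{4,5}
So after all 3 constraints: D(Z) = {3,4}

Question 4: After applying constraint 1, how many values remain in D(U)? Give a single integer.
Answer: 2

Derivation:
Constraint 1 (Z < U) on D(Z)={3,4,5,6} D(U)={2,3,4,6}: Z {3,4,5,6}->{3,4,5}; U {2,3,4,6}->{4,6}
So after constraint 1: D(U)={4,6}, size = 2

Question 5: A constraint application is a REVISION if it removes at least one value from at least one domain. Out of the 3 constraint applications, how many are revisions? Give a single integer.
Answer: 2

Derivation:
Constraint 1 (Z < U) on D(Z)={3,4,5,6} D(U)={2,3,4,6}: Z {3,4,5,6}->{3,4,5}; U {2,3,4,6}->{4,6} => REVISION
Constraint 2 (U != V) on D(U)={4,6} D(V)={3,4,5}: no change => not a revision
Constraint 3 (Z < V) on D(Z)={3,4,5} D(V)={3,4,5}: Z {3,4,5}->{3,4}; V {3,4,5}->{4,5} => REVISION
Total revisions = 2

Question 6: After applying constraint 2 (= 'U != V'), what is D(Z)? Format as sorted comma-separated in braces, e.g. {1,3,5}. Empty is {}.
Constraint 1 (Z < U) on D(Z)={3,4,5,6} D(U)={2,3,4,6}: Z {3,4,5,6}->{3,4,5}; U {2,3,4,6}->{4,6}
Constraint 2 (U != V) on D(U)={4,6} D(V)={3,4,5}: no change
So after constraint 2: D(Z) = {3,4,5}

Answer: {3,4,5}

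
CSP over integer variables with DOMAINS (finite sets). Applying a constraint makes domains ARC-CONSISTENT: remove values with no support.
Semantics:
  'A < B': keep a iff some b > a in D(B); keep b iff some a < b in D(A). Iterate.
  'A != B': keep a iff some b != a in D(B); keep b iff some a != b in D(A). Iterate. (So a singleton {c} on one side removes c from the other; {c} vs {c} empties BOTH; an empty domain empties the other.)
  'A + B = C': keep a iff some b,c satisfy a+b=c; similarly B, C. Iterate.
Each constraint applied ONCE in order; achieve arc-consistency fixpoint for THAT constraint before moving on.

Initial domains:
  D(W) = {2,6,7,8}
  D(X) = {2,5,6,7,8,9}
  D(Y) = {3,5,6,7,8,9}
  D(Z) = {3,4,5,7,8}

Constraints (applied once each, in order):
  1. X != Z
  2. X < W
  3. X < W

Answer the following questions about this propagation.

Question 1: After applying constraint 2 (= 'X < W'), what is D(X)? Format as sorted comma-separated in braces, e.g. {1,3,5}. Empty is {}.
Answer: {2,5,6,7}

Derivation:
Constraint 1 (X != Z) on D(X)={2,5,6,7,8,9} D(Z)={3,4,5,7,8}: no change
Constraint 2 (X < W) on D(X)={2,5,6,7,8,9} D(W)={2,6,7,8}: X {2,5,6,7,8,9}->{2,5,6,7}; W {2,6,7,8}->{6,7,8}
So after constraint 2: D(X) = {2,5,6,7}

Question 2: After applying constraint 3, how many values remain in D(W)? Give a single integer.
Answer: 3

Derivation:
Constraint 1 (X != Z) on D(X)={2,5,6,7,8,9} D(Z)={3,4,5,7,8}: no change
Constraint 2 (X < W) on D(X)={2,5,6,7,8,9} D(W)={2,6,7,8}: X {2,5,6,7,8,9}->{2,5,6,7}; W {2,6,7,8}->{6,7,8}
Constraint 3 (X < W) on D(X)={2,5,6,7} D(W)={6,7,8}: no change
So after constraint 3: D(W)={6,7,8}, size = 3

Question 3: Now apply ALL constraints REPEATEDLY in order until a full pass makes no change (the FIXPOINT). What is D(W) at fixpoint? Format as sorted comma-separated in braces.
pass 0 (initial): D(W)={2,6,7,8}
pass 1: W {2,6,7,8}->{6,7,8}; X {2,5,6,7,8,9}->{2,5,6,7}
pass 2: no change
Fixpoint after 2 passes: D(W) = {6,7,8}

Answer: {6,7,8}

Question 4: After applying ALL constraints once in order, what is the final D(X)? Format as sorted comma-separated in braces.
Answer: {2,5,6,7}

Derivation:
Constraint 1 (X != Z) on D(X)={2,5,6,7,8,9} D(Z)={3,4,5,7,8}: no change
Constraint 2 (X < W) on D(X)={2,5,6,7,8,9} D(W)={2,6,7,8}: X {2,5,6,7,8,9}->{2,5,6,7}; W {2,6,7,8}->{6,7,8}
Constraint 3 (X < W) on D(X)={2,5,6,7} D(W)={6,7,8}: no change
So after all 3 constraints: D(X) = {2,5,6,7}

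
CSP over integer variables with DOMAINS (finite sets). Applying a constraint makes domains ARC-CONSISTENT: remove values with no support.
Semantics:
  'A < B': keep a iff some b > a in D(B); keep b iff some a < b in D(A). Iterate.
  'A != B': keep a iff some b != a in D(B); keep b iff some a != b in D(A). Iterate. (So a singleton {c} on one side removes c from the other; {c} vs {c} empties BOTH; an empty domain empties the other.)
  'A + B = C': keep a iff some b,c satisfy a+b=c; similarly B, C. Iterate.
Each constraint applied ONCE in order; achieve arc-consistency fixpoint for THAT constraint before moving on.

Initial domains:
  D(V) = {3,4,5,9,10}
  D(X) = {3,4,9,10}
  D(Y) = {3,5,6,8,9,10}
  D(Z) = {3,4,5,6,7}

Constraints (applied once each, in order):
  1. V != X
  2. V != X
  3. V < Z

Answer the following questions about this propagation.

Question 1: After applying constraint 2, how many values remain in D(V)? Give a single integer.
Answer: 5

Derivation:
Constraint 1 (V != X) on D(V)={3,4,5,9,10} D(X)={3,4,9,10}: no change
Constraint 2 (V != X) on D(V)={3,4,5,9,10} D(X)={3,4,9,10}: no change
So after constraint 2: D(V)={3,4,5,9,10}, size = 5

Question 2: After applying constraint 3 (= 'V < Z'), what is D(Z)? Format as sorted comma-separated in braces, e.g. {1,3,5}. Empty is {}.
Answer: {4,5,6,7}

Derivation:
Constraint 1 (V != X) on D(V)={3,4,5,9,10} D(X)={3,4,9,10}: no change
Constraint 2 (V != X) on D(V)={3,4,5,9,10} D(X)={3,4,9,10}: no change
Constraint 3 (V < Z) on D(V)={3,4,5,9,10} D(Z)={3,4,5,6,7}: V {3,4,5,9,10}->{3,4,5}; Z {3,4,5,6,7}->{4,5,6,7}
So after constraint 3: D(Z) = {4,5,6,7}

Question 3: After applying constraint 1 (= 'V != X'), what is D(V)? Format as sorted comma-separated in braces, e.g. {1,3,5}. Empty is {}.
Constraint 1 (V != X) on D(V)={3,4,5,9,10} D(X)={3,4,9,10}: no change
So after constraint 1: D(V) = {3,4,5,9,10}

Answer: {3,4,5,9,10}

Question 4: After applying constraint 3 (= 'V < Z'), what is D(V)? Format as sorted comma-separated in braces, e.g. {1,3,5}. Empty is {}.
Answer: {3,4,5}

Derivation:
Constraint 1 (V != X) on D(V)={3,4,5,9,10} D(X)={3,4,9,10}: no change
Constraint 2 (V != X) on D(V)={3,4,5,9,10} D(X)={3,4,9,10}: no change
Constraint 3 (V < Z) on D(V)={3,4,5,9,10} D(Z)={3,4,5,6,7}: V {3,4,5,9,10}->{3,4,5}; Z {3,4,5,6,7}->{4,5,6,7}
So after constraint 3: D(V) = {3,4,5}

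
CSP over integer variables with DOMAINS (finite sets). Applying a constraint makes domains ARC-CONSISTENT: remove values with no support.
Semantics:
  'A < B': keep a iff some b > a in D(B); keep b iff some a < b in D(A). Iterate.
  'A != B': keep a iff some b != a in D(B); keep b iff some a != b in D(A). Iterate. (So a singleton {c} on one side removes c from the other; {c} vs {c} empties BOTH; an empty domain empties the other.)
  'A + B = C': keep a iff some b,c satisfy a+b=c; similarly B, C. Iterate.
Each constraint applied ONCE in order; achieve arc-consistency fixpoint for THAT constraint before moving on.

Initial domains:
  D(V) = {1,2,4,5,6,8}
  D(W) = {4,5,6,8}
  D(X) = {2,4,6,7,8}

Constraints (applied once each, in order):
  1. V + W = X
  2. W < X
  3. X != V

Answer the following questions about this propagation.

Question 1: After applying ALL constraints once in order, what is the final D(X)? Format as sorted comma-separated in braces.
Constraint 1 (V + W = X) on D(V)={1,2,4,5,6,8} D(W)={4,5,6,8} D(X)={2,4,6,7,8}: V {1,2,4,5,6,8}->{1,2,4}; W {4,5,6,8}->{4,5,6}; X {2,4,6,7,8}->{6,7,8}
Constraint 2 (W < X) on D(W)={4,5,6} D(X)={6,7,8}: no change
Constraint 3 (X != V) on D(X)={6,7,8} D(V)={1,2,4}: no change
So after all 3 constraints: D(X) = {6,7,8}

Answer: {6,7,8}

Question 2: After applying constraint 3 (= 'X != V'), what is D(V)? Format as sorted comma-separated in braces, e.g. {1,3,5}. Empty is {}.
Constraint 1 (V + W = X) on D(V)={1,2,4,5,6,8} D(W)={4,5,6,8} D(X)={2,4,6,7,8}: V {1,2,4,5,6,8}->{1,2,4}; W {4,5,6,8}->{4,5,6}; X {2,4,6,7,8}->{6,7,8}
Constraint 2 (W < X) on D(W)={4,5,6} D(X)={6,7,8}: no change
Constraint 3 (X != V) on D(X)={6,7,8} D(V)={1,2,4}: no change
So after constraint 3: D(V) = {1,2,4}

Answer: {1,2,4}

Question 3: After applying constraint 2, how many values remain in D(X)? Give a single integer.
Answer: 3

Derivation:
Constraint 1 (V + W = X) on D(V)={1,2,4,5,6,8} D(W)={4,5,6,8} D(X)={2,4,6,7,8}: V {1,2,4,5,6,8}->{1,2,4}; W {4,5,6,8}->{4,5,6}; X {2,4,6,7,8}->{6,7,8}
Constraint 2 (W < X) on D(W)={4,5,6} D(X)={6,7,8}: no change
So after constraint 2: D(X)={6,7,8}, size = 3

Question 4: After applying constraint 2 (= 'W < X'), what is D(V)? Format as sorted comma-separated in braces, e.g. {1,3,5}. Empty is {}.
Constraint 1 (V + W = X) on D(V)={1,2,4,5,6,8} D(W)={4,5,6,8} D(X)={2,4,6,7,8}: V {1,2,4,5,6,8}->{1,2,4}; W {4,5,6,8}->{4,5,6}; X {2,4,6,7,8}->{6,7,8}
Constraint 2 (W < X) on D(W)={4,5,6} D(X)={6,7,8}: no change
So after constraint 2: D(V) = {1,2,4}

Answer: {1,2,4}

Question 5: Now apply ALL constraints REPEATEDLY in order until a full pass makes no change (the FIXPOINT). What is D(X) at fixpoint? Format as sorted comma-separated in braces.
pass 0 (initial): D(X)={2,4,6,7,8}
pass 1: V {1,2,4,5,6,8}->{1,2,4}; W {4,5,6,8}->{4,5,6}; X {2,4,6,7,8}->{6,7,8}
pass 2: no change
Fixpoint after 2 passes: D(X) = {6,7,8}

Answer: {6,7,8}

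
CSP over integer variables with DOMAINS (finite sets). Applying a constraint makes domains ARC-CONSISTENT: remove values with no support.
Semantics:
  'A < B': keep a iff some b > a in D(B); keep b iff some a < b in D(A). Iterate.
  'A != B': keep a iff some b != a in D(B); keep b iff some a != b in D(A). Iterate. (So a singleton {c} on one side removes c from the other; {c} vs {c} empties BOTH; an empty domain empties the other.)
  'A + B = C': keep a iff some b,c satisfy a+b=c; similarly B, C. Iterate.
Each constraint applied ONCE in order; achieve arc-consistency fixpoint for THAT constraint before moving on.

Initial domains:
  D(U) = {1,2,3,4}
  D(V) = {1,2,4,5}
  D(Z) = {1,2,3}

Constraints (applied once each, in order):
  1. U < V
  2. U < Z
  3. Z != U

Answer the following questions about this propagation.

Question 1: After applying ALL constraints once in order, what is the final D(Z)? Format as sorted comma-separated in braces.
Answer: {2,3}

Derivation:
Constraint 1 (U < V) on D(U)={1,2,3,4} D(V)={1,2,4,5}: V {1,2,4,5}->{2,4,5}
Constraint 2 (U < Z) on D(U)={1,2,3,4} D(Z)={1,2,3}: U {1,2,3,4}->{1,2}; Z {1,2,3}->{2,3}
Constraint 3 (Z != U) on D(Z)={2,3} D(U)={1,2}: no change
So after all 3 constraints: D(Z) = {2,3}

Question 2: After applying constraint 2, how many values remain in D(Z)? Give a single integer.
Constraint 1 (U < V) on D(U)={1,2,3,4} D(V)={1,2,4,5}: V {1,2,4,5}->{2,4,5}
Constraint 2 (U < Z) on D(U)={1,2,3,4} D(Z)={1,2,3}: U {1,2,3,4}->{1,2}; Z {1,2,3}->{2,3}
So after constraint 2: D(Z)={2,3}, size = 2

Answer: 2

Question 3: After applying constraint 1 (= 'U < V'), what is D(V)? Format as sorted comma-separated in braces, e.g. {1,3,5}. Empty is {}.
Constraint 1 (U < V) on D(U)={1,2,3,4} D(V)={1,2,4,5}: V {1,2,4,5}->{2,4,5}
So after constraint 1: D(V) = {2,4,5}

Answer: {2,4,5}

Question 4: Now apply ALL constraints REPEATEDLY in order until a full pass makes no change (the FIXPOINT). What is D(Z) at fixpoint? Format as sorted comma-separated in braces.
pass 0 (initial): D(Z)={1,2,3}
pass 1: U {1,2,3,4}->{1,2}; V {1,2,4,5}->{2,4,5}; Z {1,2,3}->{2,3}
pass 2: no change
Fixpoint after 2 passes: D(Z) = {2,3}

Answer: {2,3}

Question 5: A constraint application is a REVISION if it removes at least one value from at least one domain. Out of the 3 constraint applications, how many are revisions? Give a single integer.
Constraint 1 (U < V) on D(U)={1,2,3,4} D(V)={1,2,4,5}: V {1,2,4,5}->{2,4,5} => REVISION
Constraint 2 (U < Z) on D(U)={1,2,3,4} D(Z)={1,2,3}: U {1,2,3,4}->{1,2}; Z {1,2,3}->{2,3} => REVISION
Constraint 3 (Z != U) on D(Z)={2,3} D(U)={1,2}: no change => not a revision
Total revisions = 2

Answer: 2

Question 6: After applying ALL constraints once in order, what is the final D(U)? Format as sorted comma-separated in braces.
Answer: {1,2}

Derivation:
Constraint 1 (U < V) on D(U)={1,2,3,4} D(V)={1,2,4,5}: V {1,2,4,5}->{2,4,5}
Constraint 2 (U < Z) on D(U)={1,2,3,4} D(Z)={1,2,3}: U {1,2,3,4}->{1,2}; Z {1,2,3}->{2,3}
Constraint 3 (Z != U) on D(Z)={2,3} D(U)={1,2}: no change
So after all 3 constraints: D(U) = {1,2}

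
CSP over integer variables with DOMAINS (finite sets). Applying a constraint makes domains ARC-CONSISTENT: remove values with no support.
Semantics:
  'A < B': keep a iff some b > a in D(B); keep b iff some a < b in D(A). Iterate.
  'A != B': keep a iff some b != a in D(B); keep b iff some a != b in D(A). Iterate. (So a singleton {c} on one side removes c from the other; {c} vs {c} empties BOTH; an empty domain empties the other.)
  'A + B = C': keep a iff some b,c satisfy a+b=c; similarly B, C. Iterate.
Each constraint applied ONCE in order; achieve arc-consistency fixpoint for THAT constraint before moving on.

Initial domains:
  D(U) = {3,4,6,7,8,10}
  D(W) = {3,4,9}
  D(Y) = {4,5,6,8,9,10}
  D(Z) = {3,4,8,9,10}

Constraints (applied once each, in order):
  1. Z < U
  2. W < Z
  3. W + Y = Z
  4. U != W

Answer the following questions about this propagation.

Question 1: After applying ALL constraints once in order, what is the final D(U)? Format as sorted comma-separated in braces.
Answer: {4,6,7,8,10}

Derivation:
Constraint 1 (Z < U) on D(Z)={3,4,8,9,10} D(U)={3,4,6,7,8,10}: Z {3,4,8,9,10}->{3,4,8,9}; U {3,4,6,7,8,10}->{4,6,7,8,10}
Constraint 2 (W < Z) on D(W)={3,4,9} D(Z)={3,4,8,9}: W {3,4,9}->{3,4}; Z {3,4,8,9}->{4,8,9}
Constraint 3 (W + Y = Z) on D(W)={3,4} D(Y)={4,5,6,8,9,10} D(Z)={4,8,9}: Y {4,5,6,8,9,10}->{4,5,6}; Z {4,8,9}->{8,9}
Constraint 4 (U != W) on D(U)={4,6,7,8,10} D(W)={3,4}: no change
So after all 4 constraints: D(U) = {4,6,7,8,10}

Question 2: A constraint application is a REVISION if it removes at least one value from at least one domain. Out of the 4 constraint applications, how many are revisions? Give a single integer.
Constraint 1 (Z < U) on D(Z)={3,4,8,9,10} D(U)={3,4,6,7,8,10}: Z {3,4,8,9,10}->{3,4,8,9}; U {3,4,6,7,8,10}->{4,6,7,8,10} => REVISION
Constraint 2 (W < Z) on D(W)={3,4,9} D(Z)={3,4,8,9}: W {3,4,9}->{3,4}; Z {3,4,8,9}->{4,8,9} => REVISION
Constraint 3 (W + Y = Z) on D(W)={3,4} D(Y)={4,5,6,8,9,10} D(Z)={4,8,9}: Y {4,5,6,8,9,10}->{4,5,6}; Z {4,8,9}->{8,9} => REVISION
Constraint 4 (U != W) on D(U)={4,6,7,8,10} D(W)={3,4}: no change => not a revision
Total revisions = 3

Answer: 3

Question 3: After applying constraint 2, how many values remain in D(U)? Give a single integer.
Answer: 5

Derivation:
Constraint 1 (Z < U) on D(Z)={3,4,8,9,10} D(U)={3,4,6,7,8,10}: Z {3,4,8,9,10}->{3,4,8,9}; U {3,4,6,7,8,10}->{4,6,7,8,10}
Constraint 2 (W < Z) on D(W)={3,4,9} D(Z)={3,4,8,9}: W {3,4,9}->{3,4}; Z {3,4,8,9}->{4,8,9}
So after constraint 2: D(U)={4,6,7,8,10}, size = 5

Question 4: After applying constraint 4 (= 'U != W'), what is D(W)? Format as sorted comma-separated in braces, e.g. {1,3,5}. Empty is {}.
Constraint 1 (Z < U) on D(Z)={3,4,8,9,10} D(U)={3,4,6,7,8,10}: Z {3,4,8,9,10}->{3,4,8,9}; U {3,4,6,7,8,10}->{4,6,7,8,10}
Constraint 2 (W < Z) on D(W)={3,4,9} D(Z)={3,4,8,9}: W {3,4,9}->{3,4}; Z {3,4,8,9}->{4,8,9}
Constraint 3 (W + Y = Z) on D(W)={3,4} D(Y)={4,5,6,8,9,10} D(Z)={4,8,9}: Y {4,5,6,8,9,10}->{4,5,6}; Z {4,8,9}->{8,9}
Constraint 4 (U != W) on D(U)={4,6,7,8,10} D(W)={3,4}: no change
So after constraint 4: D(W) = {3,4}

Answer: {3,4}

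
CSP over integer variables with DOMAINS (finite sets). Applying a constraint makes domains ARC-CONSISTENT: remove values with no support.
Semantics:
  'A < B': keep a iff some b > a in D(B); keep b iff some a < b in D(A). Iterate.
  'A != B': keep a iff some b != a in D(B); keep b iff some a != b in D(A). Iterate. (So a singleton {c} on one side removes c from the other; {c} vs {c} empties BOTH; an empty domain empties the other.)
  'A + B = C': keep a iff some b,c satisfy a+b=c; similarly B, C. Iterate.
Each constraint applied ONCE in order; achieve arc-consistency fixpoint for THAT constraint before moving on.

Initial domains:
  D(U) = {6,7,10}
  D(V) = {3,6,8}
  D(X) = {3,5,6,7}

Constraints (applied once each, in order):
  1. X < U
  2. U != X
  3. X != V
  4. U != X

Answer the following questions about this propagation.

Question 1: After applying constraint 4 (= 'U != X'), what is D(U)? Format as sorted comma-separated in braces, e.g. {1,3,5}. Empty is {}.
Answer: {6,7,10}

Derivation:
Constraint 1 (X < U) on D(X)={3,5,6,7} D(U)={6,7,10}: no change
Constraint 2 (U != X) on D(U)={6,7,10} D(X)={3,5,6,7}: no change
Constraint 3 (X != V) on D(X)={3,5,6,7} D(V)={3,6,8}: no change
Constraint 4 (U != X) on D(U)={6,7,10} D(X)={3,5,6,7}: no change
So after constraint 4: D(U) = {6,7,10}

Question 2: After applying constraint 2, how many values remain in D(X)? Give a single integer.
Answer: 4

Derivation:
Constraint 1 (X < U) on D(X)={3,5,6,7} D(U)={6,7,10}: no change
Constraint 2 (U != X) on D(U)={6,7,10} D(X)={3,5,6,7}: no change
So after constraint 2: D(X)={3,5,6,7}, size = 4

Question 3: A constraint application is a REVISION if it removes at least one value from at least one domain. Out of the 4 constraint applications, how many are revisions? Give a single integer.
Constraint 1 (X < U) on D(X)={3,5,6,7} D(U)={6,7,10}: no change => not a revision
Constraint 2 (U != X) on D(U)={6,7,10} D(X)={3,5,6,7}: no change => not a revision
Constraint 3 (X != V) on D(X)={3,5,6,7} D(V)={3,6,8}: no change => not a revision
Constraint 4 (U != X) on D(U)={6,7,10} D(X)={3,5,6,7}: no change => not a revision
Total revisions = 0

Answer: 0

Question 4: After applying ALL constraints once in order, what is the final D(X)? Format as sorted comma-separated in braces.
Answer: {3,5,6,7}

Derivation:
Constraint 1 (X < U) on D(X)={3,5,6,7} D(U)={6,7,10}: no change
Constraint 2 (U != X) on D(U)={6,7,10} D(X)={3,5,6,7}: no change
Constraint 3 (X != V) on D(X)={3,5,6,7} D(V)={3,6,8}: no change
Constraint 4 (U != X) on D(U)={6,7,10} D(X)={3,5,6,7}: no change
So after all 4 constraints: D(X) = {3,5,6,7}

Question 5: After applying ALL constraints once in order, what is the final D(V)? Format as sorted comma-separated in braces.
Constraint 1 (X < U) on D(X)={3,5,6,7} D(U)={6,7,10}: no change
Constraint 2 (U != X) on D(U)={6,7,10} D(X)={3,5,6,7}: no change
Constraint 3 (X != V) on D(X)={3,5,6,7} D(V)={3,6,8}: no change
Constraint 4 (U != X) on D(U)={6,7,10} D(X)={3,5,6,7}: no change
So after all 4 constraints: D(V) = {3,6,8}

Answer: {3,6,8}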